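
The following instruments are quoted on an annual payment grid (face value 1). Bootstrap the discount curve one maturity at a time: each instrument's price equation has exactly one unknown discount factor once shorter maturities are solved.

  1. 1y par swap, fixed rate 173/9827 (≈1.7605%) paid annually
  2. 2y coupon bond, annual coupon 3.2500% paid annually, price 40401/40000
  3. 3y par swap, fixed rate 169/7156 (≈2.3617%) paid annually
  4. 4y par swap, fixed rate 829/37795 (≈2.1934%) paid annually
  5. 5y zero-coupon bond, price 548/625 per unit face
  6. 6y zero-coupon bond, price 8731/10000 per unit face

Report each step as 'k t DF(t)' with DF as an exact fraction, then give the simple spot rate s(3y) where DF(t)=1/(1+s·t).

1 1 9827/10000
2 2 9473/10000
3 3 2331/2500
4 4 9171/10000
5 5 548/625
6 6 8731/10000
s(3y) = (1/(2331/2500) − 1)/(3) = 169/6993 ≈ 2.4167%

step 1 [1y] swap r/1=173/9827: DF=(1 − 173/9827·(0))/(1+173/9827) = 9827/10000 ≈ 0.982700
step 2 [2y] bond c/1=13/400: DF=(40401/40000 − 13/400·(0.982700))/(1+13/400) = 9473/10000 ≈ 0.947300
step 3 [3y] swap r/1=169/7156: DF=(1 − 169/7156·(0.982700+0.947300))/(1+169/7156) = 2331/2500 ≈ 0.932400
step 4 [4y] swap r/1=829/37795: DF=(1 − 829/37795·(0.982700+0.947300+0.932400))/(1+829/37795) = 9171/10000 ≈ 0.917100
step 5 [5y] zero: DF = P = 548/625 ≈ 0.876800
step 6 [6y] zero: DF = P = 8731/10000 ≈ 0.873100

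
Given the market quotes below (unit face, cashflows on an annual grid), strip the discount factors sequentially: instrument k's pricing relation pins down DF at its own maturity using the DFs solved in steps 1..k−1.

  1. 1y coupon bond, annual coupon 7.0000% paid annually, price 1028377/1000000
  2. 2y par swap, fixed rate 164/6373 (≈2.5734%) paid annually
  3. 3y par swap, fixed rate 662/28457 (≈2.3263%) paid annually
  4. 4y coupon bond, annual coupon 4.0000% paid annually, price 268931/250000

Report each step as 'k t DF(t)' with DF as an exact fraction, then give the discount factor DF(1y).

1 1 9611/10000
2 2 2377/2500
3 3 4669/5000
4 4 9249/10000
DF(1y) = 9611/10000 ≈ 0.961100

step 1 [1y] bond c/1=7/100: DF=(1028377/1000000 − 7/100·(0))/(1+7/100) = 9611/10000 ≈ 0.961100
step 2 [2y] swap r/1=164/6373: DF=(1 − 164/6373·(0.961100))/(1+164/6373) = 2377/2500 ≈ 0.950800
step 3 [3y] swap r/1=662/28457: DF=(1 − 662/28457·(0.961100+0.950800))/(1+662/28457) = 4669/5000 ≈ 0.933800
step 4 [4y] bond c/1=1/25: DF=(268931/250000 − 1/25·(0.961100+0.950800+0.933800))/(1+1/25) = 9249/10000 ≈ 0.924900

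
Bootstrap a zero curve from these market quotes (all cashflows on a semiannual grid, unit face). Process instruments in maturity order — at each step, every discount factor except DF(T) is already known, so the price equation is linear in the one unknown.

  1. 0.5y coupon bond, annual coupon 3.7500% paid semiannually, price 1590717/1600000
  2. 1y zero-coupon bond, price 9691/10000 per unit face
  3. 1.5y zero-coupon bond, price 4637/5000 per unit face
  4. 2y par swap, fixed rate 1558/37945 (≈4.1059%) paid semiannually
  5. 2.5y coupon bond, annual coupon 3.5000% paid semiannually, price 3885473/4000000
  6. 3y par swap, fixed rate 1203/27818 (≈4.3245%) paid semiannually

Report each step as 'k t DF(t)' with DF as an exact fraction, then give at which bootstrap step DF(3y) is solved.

1 1/2 9759/10000
2 1 9691/10000
3 3/2 4637/5000
4 2 9221/10000
5 5/2 4447/5000
6 3 8797/10000
DF(3y) is solved at step 6

step 1 [0.5y] bond c/2=3/160: DF=(1590717/1600000 − 3/160·(0))/(1+3/160) = 9759/10000 ≈ 0.975900
step 2 [1y] zero: DF = P = 9691/10000 ≈ 0.969100
step 3 [1.5y] zero: DF = P = 4637/5000 ≈ 0.927400
step 4 [2y] swap r/2=779/37945: DF=(1 − 779/37945·(0.975900+0.969100+0.927400))/(1+779/37945) = 9221/10000 ≈ 0.922100
step 5 [2.5y] bond c/2=7/400: DF=(3885473/4000000 − 7/400·(0.975900+0.969100+0.927400+0.922100))/(1+7/400) = 4447/5000 ≈ 0.889400
step 6 [3y] swap r/2=1203/55636: DF=(1 − 1203/55636·(0.975900+0.969100+0.927400+0.922100+0.889400))/(1+1203/55636) = 8797/10000 ≈ 0.879700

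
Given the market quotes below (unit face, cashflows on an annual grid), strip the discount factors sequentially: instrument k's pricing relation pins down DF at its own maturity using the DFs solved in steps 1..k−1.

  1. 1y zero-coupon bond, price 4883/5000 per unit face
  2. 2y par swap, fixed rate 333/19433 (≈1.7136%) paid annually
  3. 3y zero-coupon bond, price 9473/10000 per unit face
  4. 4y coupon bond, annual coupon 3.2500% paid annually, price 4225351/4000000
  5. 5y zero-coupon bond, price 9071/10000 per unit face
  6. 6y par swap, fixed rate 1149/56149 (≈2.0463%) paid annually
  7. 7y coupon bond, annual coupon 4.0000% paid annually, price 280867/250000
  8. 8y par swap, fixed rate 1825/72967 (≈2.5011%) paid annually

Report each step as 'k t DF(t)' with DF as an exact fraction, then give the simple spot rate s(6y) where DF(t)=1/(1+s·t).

1 1 4883/5000
2 2 9667/10000
3 3 9473/10000
4 4 9321/10000
5 5 9071/10000
6 6 8851/10000
7 7 8643/10000
8 8 327/400
s(6y) = (1/(8851/10000) − 1)/(6) = 383/17702 ≈ 2.1636%

step 1 [1y] zero: DF = P = 4883/5000 ≈ 0.976600
step 2 [2y] swap r/1=333/19433: DF=(1 − 333/19433·(0.976600))/(1+333/19433) = 9667/10000 ≈ 0.966700
step 3 [3y] zero: DF = P = 9473/10000 ≈ 0.947300
step 4 [4y] bond c/1=13/400: DF=(4225351/4000000 − 13/400·(0.976600+0.966700+0.947300))/(1+13/400) = 9321/10000 ≈ 0.932100
step 5 [5y] zero: DF = P = 9071/10000 ≈ 0.907100
step 6 [6y] swap r/1=1149/56149: DF=(1 − 1149/56149·(0.976600+0.966700+0.947300+0.932100+0.907100))/(1+1149/56149) = 8851/10000 ≈ 0.885100
step 7 [7y] bond c/1=1/25: DF=(280867/250000 − 1/25·(0.976600+0.966700+0.947300+0.932100+0.907100+0.885100))/(1+1/25) = 8643/10000 ≈ 0.864300
step 8 [8y] swap r/1=1825/72967: DF=(1 − 1825/72967·(0.976600+0.966700+0.947300+0.932100+0.907100+0.885100+0.864300))/(1+1825/72967) = 327/400 ≈ 0.817500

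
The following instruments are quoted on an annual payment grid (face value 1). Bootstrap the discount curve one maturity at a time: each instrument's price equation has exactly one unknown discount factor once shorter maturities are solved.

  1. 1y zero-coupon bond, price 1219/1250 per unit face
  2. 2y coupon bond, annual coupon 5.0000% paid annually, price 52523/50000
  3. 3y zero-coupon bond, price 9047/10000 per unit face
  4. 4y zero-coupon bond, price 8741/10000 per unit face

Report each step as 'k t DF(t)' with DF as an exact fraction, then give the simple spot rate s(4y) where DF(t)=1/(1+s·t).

1 1 1219/1250
2 2 477/500
3 3 9047/10000
4 4 8741/10000
s(4y) = (1/(8741/10000) − 1)/(4) = 1259/34964 ≈ 3.6008%

step 1 [1y] zero: DF = P = 1219/1250 ≈ 0.975200
step 2 [2y] bond c/1=1/20: DF=(52523/50000 − 1/20·(0.975200))/(1+1/20) = 477/500 ≈ 0.954000
step 3 [3y] zero: DF = P = 9047/10000 ≈ 0.904700
step 4 [4y] zero: DF = P = 8741/10000 ≈ 0.874100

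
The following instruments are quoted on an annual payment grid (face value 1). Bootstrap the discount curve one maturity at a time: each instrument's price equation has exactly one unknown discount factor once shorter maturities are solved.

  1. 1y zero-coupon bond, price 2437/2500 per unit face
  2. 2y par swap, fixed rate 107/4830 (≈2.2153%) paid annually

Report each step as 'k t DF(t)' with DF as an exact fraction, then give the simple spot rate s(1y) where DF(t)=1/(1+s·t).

step 1 [1y] zero: DF = P = 2437/2500 ≈ 0.974800
step 2 [2y] swap r/1=107/4830: DF=(1 − 107/4830·(0.974800))/(1+107/4830) = 2393/2500 ≈ 0.957200

1 1 2437/2500
2 2 2393/2500
s(1y) = (1/(2437/2500) − 1)/(1) = 63/2437 ≈ 2.5851%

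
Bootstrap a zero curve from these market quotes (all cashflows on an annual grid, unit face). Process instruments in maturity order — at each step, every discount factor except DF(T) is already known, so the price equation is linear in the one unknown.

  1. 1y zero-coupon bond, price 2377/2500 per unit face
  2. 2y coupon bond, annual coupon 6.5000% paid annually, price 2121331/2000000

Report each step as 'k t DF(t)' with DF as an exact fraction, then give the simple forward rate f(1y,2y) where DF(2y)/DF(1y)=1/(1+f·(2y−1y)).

1 1 2377/2500
2 2 9379/10000
f(1y,2y) = ((2377/2500)/(9379/10000) − 1)/(1) = 129/9379 ≈ 1.3754%

step 1 [1y] zero: DF = P = 2377/2500 ≈ 0.950800
step 2 [2y] bond c/1=13/200: DF=(2121331/2000000 − 13/200·(0.950800))/(1+13/200) = 9379/10000 ≈ 0.937900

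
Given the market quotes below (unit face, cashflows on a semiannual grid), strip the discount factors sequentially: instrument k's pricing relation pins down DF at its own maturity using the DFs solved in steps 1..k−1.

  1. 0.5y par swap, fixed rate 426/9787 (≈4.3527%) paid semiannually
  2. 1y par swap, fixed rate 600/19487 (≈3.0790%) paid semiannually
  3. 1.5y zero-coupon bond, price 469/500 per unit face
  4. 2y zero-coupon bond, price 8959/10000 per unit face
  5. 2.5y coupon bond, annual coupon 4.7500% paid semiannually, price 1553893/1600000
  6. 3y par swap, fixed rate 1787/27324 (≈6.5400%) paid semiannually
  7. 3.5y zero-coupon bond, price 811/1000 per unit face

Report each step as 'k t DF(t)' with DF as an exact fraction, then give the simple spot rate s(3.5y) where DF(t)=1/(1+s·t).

1 1/2 9787/10000
2 1 97/100
3 3/2 469/500
4 2 8959/10000
5 5/2 8609/10000
6 3 8213/10000
7 7/2 811/1000
s(3.5y) = (1/(811/1000) − 1)/(7/2) = 54/811 ≈ 6.6584%

step 1 [0.5y] swap r/2=213/9787: DF=(1 − 213/9787·(0))/(1+213/9787) = 9787/10000 ≈ 0.978700
step 2 [1y] swap r/2=300/19487: DF=(1 − 300/19487·(0.978700))/(1+300/19487) = 97/100 ≈ 0.970000
step 3 [1.5y] zero: DF = P = 469/500 ≈ 0.938000
step 4 [2y] zero: DF = P = 8959/10000 ≈ 0.895900
step 5 [2.5y] bond c/2=19/800: DF=(1553893/1600000 − 19/800·(0.978700+0.970000+0.938000+0.895900))/(1+19/800) = 8609/10000 ≈ 0.860900
step 6 [3y] swap r/2=1787/54648: DF=(1 − 1787/54648·(0.978700+0.970000+0.938000+0.895900+0.860900))/(1+1787/54648) = 8213/10000 ≈ 0.821300
step 7 [3.5y] zero: DF = P = 811/1000 ≈ 0.811000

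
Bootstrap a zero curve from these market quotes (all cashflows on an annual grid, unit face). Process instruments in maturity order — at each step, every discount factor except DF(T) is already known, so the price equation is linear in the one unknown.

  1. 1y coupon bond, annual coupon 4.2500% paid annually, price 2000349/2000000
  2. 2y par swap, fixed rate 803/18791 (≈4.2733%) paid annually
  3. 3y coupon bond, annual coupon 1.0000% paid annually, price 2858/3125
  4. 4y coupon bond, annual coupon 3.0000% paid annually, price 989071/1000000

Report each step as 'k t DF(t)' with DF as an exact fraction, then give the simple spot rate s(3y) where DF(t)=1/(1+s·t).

1 1 4797/5000
2 2 9197/10000
3 3 8869/10000
4 4 8797/10000
s(3y) = (1/(8869/10000) − 1)/(3) = 377/8869 ≈ 4.2508%

step 1 [1y] bond c/1=17/400: DF=(2000349/2000000 − 17/400·(0))/(1+17/400) = 4797/5000 ≈ 0.959400
step 2 [2y] swap r/1=803/18791: DF=(1 − 803/18791·(0.959400))/(1+803/18791) = 9197/10000 ≈ 0.919700
step 3 [3y] bond c/1=1/100: DF=(2858/3125 − 1/100·(0.959400+0.919700))/(1+1/100) = 8869/10000 ≈ 0.886900
step 4 [4y] bond c/1=3/100: DF=(989071/1000000 − 3/100·(0.959400+0.919700+0.886900))/(1+3/100) = 8797/10000 ≈ 0.879700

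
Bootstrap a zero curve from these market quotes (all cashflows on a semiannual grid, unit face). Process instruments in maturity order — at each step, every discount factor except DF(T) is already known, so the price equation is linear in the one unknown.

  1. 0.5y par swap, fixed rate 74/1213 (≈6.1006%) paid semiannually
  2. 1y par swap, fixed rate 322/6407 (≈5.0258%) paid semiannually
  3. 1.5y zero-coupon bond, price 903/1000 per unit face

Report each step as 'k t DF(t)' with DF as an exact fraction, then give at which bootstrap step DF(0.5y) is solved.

1 1/2 1213/1250
2 1 9517/10000
3 3/2 903/1000
DF(0.5y) is solved at step 1

step 1 [0.5y] swap r/2=37/1213: DF=(1 − 37/1213·(0))/(1+37/1213) = 1213/1250 ≈ 0.970400
step 2 [1y] swap r/2=161/6407: DF=(1 − 161/6407·(0.970400))/(1+161/6407) = 9517/10000 ≈ 0.951700
step 3 [1.5y] zero: DF = P = 903/1000 ≈ 0.903000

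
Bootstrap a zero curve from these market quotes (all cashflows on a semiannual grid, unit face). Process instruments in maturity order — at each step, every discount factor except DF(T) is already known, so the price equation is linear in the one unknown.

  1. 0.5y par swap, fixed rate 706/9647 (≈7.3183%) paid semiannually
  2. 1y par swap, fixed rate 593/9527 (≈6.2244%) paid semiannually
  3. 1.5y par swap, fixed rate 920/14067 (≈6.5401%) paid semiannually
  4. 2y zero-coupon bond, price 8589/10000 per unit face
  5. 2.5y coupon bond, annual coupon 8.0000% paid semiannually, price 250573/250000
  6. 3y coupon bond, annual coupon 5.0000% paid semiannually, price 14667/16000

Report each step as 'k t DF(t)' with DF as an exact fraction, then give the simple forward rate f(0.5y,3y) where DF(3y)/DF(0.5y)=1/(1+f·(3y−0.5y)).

step 1 [0.5y] swap r/2=353/9647: DF=(1 − 353/9647·(0))/(1+353/9647) = 9647/10000 ≈ 0.964700
step 2 [1y] swap r/2=593/19054: DF=(1 − 593/19054·(0.964700))/(1+593/19054) = 9407/10000 ≈ 0.940700
step 3 [1.5y] swap r/2=460/14067: DF=(1 − 460/14067·(0.964700+0.940700))/(1+460/14067) = 227/250 ≈ 0.908000
step 4 [2y] zero: DF = P = 8589/10000 ≈ 0.858900
step 5 [2.5y] bond c/2=1/25: DF=(250573/250000 − 1/25·(0.964700+0.940700+0.908000+0.858900))/(1+1/25) = 329/400 ≈ 0.822500
step 6 [3y] bond c/2=1/40: DF=(14667/16000 − 1/40·(0.964700+0.940700+0.908000+0.858900+0.822500))/(1+1/40) = 7847/10000 ≈ 0.784700

1 1/2 9647/10000
2 1 9407/10000
3 3/2 227/250
4 2 8589/10000
5 5/2 329/400
6 3 7847/10000
f(0.5y,3y) = ((9647/10000)/(7847/10000) − 1)/(5/2) = 720/7847 ≈ 9.1755%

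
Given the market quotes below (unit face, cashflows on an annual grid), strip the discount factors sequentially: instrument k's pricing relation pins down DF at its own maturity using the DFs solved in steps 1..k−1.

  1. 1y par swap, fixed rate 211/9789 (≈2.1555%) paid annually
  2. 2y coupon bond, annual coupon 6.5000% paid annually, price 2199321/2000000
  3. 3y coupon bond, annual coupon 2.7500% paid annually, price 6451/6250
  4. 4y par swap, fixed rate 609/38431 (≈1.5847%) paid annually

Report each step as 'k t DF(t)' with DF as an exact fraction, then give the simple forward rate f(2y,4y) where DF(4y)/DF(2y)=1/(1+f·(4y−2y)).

step 1 [1y] swap r/1=211/9789: DF=(1 − 211/9789·(0))/(1+211/9789) = 9789/10000 ≈ 0.978900
step 2 [2y] bond c/1=13/200: DF=(2199321/2000000 − 13/200·(0.978900))/(1+13/200) = 608/625 ≈ 0.972800
step 3 [3y] bond c/1=11/400: DF=(6451/6250 − 11/400·(0.978900+0.972800))/(1+11/400) = 9523/10000 ≈ 0.952300
step 4 [4y] swap r/1=609/38431: DF=(1 − 609/38431·(0.978900+0.972800+0.952300))/(1+609/38431) = 9391/10000 ≈ 0.939100

1 1 9789/10000
2 2 608/625
3 3 9523/10000
4 4 9391/10000
f(2y,4y) = ((608/625)/(9391/10000) − 1)/(2) = 337/18782 ≈ 1.7943%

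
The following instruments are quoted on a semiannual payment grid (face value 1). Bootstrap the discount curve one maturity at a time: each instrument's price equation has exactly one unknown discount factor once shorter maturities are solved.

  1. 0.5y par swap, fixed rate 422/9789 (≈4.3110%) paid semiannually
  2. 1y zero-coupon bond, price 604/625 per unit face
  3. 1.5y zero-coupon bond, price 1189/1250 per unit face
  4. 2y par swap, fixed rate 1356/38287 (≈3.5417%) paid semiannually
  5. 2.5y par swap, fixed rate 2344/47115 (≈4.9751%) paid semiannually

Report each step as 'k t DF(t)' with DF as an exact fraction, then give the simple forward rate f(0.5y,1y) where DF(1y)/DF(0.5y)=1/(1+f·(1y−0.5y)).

1 1/2 9789/10000
2 1 604/625
3 3/2 1189/1250
4 2 4661/5000
5 5/2 2207/2500
f(0.5y,1y) = ((9789/10000)/(604/625) − 1)/(1/2) = 125/4832 ≈ 2.5869%

step 1 [0.5y] swap r/2=211/9789: DF=(1 − 211/9789·(0))/(1+211/9789) = 9789/10000 ≈ 0.978900
step 2 [1y] zero: DF = P = 604/625 ≈ 0.966400
step 3 [1.5y] zero: DF = P = 1189/1250 ≈ 0.951200
step 4 [2y] swap r/2=678/38287: DF=(1 − 678/38287·(0.978900+0.966400+0.951200))/(1+678/38287) = 4661/5000 ≈ 0.932200
step 5 [2.5y] swap r/2=1172/47115: DF=(1 − 1172/47115·(0.978900+0.966400+0.951200+0.932200))/(1+1172/47115) = 2207/2500 ≈ 0.882800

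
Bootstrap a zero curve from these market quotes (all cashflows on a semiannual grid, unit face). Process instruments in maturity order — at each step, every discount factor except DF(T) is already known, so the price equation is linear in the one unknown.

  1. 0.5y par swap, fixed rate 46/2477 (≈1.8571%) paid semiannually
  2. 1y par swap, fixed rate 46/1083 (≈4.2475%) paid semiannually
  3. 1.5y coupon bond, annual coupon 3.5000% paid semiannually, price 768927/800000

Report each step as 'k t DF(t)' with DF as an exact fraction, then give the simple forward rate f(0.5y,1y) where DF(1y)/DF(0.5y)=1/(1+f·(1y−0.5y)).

1 1/2 2477/2500
2 1 4793/5000
3 3/2 9111/10000
f(0.5y,1y) = ((2477/2500)/(4793/5000) − 1)/(1/2) = 322/4793 ≈ 6.7181%

step 1 [0.5y] swap r/2=23/2477: DF=(1 − 23/2477·(0))/(1+23/2477) = 2477/2500 ≈ 0.990800
step 2 [1y] swap r/2=23/1083: DF=(1 − 23/1083·(0.990800))/(1+23/1083) = 4793/5000 ≈ 0.958600
step 3 [1.5y] bond c/2=7/400: DF=(768927/800000 − 7/400·(0.990800+0.958600))/(1+7/400) = 9111/10000 ≈ 0.911100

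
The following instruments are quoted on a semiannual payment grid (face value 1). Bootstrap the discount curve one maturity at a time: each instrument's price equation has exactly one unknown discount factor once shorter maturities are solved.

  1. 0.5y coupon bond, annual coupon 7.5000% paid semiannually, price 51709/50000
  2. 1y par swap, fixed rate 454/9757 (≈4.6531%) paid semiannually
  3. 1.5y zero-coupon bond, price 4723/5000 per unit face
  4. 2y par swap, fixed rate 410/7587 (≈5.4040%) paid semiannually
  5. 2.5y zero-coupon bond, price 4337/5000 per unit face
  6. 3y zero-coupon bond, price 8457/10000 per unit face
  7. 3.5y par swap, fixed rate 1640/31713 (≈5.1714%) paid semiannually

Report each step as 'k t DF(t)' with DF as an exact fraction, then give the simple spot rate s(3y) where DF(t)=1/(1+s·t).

1 1/2 623/625
2 1 4773/5000
3 3/2 4723/5000
4 2 359/400
5 5/2 4337/5000
6 3 8457/10000
7 7/2 209/250
s(3y) = (1/(8457/10000) − 1)/(3) = 1543/25371 ≈ 6.0817%

step 1 [0.5y] bond c/2=3/80: DF=(51709/50000 − 3/80·(0))/(1+3/80) = 623/625 ≈ 0.996800
step 2 [1y] swap r/2=227/9757: DF=(1 − 227/9757·(0.996800))/(1+227/9757) = 4773/5000 ≈ 0.954600
step 3 [1.5y] zero: DF = P = 4723/5000 ≈ 0.944600
step 4 [2y] swap r/2=205/7587: DF=(1 − 205/7587·(0.996800+0.954600+0.944600))/(1+205/7587) = 359/400 ≈ 0.897500
step 5 [2.5y] zero: DF = P = 4337/5000 ≈ 0.867400
step 6 [3y] zero: DF = P = 8457/10000 ≈ 0.845700
step 7 [3.5y] swap r/2=820/31713: DF=(1 − 820/31713·(0.996800+0.954600+0.944600+0.897500+0.867400+0.845700))/(1+820/31713) = 209/250 ≈ 0.836000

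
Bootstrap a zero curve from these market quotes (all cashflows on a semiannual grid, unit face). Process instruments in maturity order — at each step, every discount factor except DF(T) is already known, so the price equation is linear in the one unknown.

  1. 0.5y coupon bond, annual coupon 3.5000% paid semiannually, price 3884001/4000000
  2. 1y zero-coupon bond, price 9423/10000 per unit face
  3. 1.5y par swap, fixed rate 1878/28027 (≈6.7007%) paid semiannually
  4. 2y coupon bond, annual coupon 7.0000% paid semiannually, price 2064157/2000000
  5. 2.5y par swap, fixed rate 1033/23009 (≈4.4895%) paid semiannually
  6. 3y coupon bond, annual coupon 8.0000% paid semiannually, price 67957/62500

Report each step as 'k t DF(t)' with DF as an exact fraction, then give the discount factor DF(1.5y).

1 1/2 9543/10000
2 1 9423/10000
3 3/2 9061/10000
4 2 564/625
5 5/2 8967/10000
6 3 1737/2000
DF(1.5y) = 9061/10000 ≈ 0.906100

step 1 [0.5y] bond c/2=7/400: DF=(3884001/4000000 − 7/400·(0))/(1+7/400) = 9543/10000 ≈ 0.954300
step 2 [1y] zero: DF = P = 9423/10000 ≈ 0.942300
step 3 [1.5y] swap r/2=939/28027: DF=(1 − 939/28027·(0.954300+0.942300))/(1+939/28027) = 9061/10000 ≈ 0.906100
step 4 [2y] bond c/2=7/200: DF=(2064157/2000000 − 7/200·(0.954300+0.942300+0.906100))/(1+7/200) = 564/625 ≈ 0.902400
step 5 [2.5y] swap r/2=1033/46018: DF=(1 − 1033/46018·(0.954300+0.942300+0.906100+0.902400))/(1+1033/46018) = 8967/10000 ≈ 0.896700
step 6 [3y] bond c/2=1/25: DF=(67957/62500 − 1/25·(0.954300+0.942300+0.906100+0.902400+0.896700))/(1+1/25) = 1737/2000 ≈ 0.868500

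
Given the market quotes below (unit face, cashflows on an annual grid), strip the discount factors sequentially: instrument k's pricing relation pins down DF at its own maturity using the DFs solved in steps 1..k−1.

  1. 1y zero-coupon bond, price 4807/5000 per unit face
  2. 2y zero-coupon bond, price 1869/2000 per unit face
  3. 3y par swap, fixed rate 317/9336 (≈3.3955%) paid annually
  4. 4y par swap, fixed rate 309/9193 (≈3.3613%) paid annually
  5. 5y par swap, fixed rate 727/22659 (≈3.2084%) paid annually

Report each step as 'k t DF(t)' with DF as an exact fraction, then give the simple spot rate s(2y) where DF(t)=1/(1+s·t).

step 1 [1y] zero: DF = P = 4807/5000 ≈ 0.961400
step 2 [2y] zero: DF = P = 1869/2000 ≈ 0.934500
step 3 [3y] swap r/1=317/9336: DF=(1 − 317/9336·(0.961400+0.934500))/(1+317/9336) = 9049/10000 ≈ 0.904900
step 4 [4y] swap r/1=309/9193: DF=(1 − 309/9193·(0.961400+0.934500+0.904900))/(1+309/9193) = 2191/2500 ≈ 0.876400
step 5 [5y] swap r/1=727/22659: DF=(1 − 727/22659·(0.961400+0.934500+0.904900+0.876400))/(1+727/22659) = 4273/5000 ≈ 0.854600

1 1 4807/5000
2 2 1869/2000
3 3 9049/10000
4 4 2191/2500
5 5 4273/5000
s(2y) = (1/(1869/2000) − 1)/(2) = 131/3738 ≈ 3.5045%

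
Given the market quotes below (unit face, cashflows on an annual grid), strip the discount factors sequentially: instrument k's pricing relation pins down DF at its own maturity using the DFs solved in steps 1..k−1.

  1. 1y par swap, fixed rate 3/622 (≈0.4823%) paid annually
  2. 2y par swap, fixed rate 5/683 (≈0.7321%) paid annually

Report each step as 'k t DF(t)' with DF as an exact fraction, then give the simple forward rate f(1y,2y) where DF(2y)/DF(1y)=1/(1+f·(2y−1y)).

1 1 622/625
2 2 1971/2000
f(1y,2y) = ((622/625)/(1971/2000) − 1)/(1) = 97/9855 ≈ 0.9843%

step 1 [1y] swap r/1=3/622: DF=(1 − 3/622·(0))/(1+3/622) = 622/625 ≈ 0.995200
step 2 [2y] swap r/1=5/683: DF=(1 − 5/683·(0.995200))/(1+5/683) = 1971/2000 ≈ 0.985500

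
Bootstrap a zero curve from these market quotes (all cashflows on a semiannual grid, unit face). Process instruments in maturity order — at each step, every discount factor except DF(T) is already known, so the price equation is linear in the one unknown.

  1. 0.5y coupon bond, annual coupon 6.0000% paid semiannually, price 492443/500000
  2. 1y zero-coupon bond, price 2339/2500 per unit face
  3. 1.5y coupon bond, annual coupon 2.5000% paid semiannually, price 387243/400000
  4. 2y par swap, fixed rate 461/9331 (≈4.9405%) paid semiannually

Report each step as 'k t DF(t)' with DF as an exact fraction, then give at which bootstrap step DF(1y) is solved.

step 1 [0.5y] bond c/2=3/100: DF=(492443/500000 − 3/100·(0))/(1+3/100) = 4781/5000 ≈ 0.956200
step 2 [1y] zero: DF = P = 2339/2500 ≈ 0.935600
step 3 [1.5y] bond c/2=1/80: DF=(387243/400000 − 1/80·(0.956200+0.935600))/(1+1/80) = 583/625 ≈ 0.932800
step 4 [2y] swap r/2=461/18662: DF=(1 − 461/18662·(0.956200+0.935600+0.932800))/(1+461/18662) = 4539/5000 ≈ 0.907800

1 1/2 4781/5000
2 1 2339/2500
3 3/2 583/625
4 2 4539/5000
DF(1y) is solved at step 2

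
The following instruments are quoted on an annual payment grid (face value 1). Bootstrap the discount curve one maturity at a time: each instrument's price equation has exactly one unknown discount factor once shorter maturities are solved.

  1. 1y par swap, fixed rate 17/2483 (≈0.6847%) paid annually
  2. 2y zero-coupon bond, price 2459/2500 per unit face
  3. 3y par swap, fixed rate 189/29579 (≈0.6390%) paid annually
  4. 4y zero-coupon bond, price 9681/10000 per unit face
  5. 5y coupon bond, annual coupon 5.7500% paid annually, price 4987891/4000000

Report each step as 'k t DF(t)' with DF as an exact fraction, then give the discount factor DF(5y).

step 1 [1y] swap r/1=17/2483: DF=(1 − 17/2483·(0))/(1+17/2483) = 2483/2500 ≈ 0.993200
step 2 [2y] zero: DF = P = 2459/2500 ≈ 0.983600
step 3 [3y] swap r/1=189/29579: DF=(1 − 189/29579·(0.993200+0.983600))/(1+189/29579) = 9811/10000 ≈ 0.981100
step 4 [4y] zero: DF = P = 9681/10000 ≈ 0.968100
step 5 [5y] bond c/1=23/400: DF=(4987891/4000000 − 23/400·(0.993200+0.983600+0.981100+0.968100))/(1+23/400) = 9657/10000 ≈ 0.965700

1 1 2483/2500
2 2 2459/2500
3 3 9811/10000
4 4 9681/10000
5 5 9657/10000
DF(5y) = 9657/10000 ≈ 0.965700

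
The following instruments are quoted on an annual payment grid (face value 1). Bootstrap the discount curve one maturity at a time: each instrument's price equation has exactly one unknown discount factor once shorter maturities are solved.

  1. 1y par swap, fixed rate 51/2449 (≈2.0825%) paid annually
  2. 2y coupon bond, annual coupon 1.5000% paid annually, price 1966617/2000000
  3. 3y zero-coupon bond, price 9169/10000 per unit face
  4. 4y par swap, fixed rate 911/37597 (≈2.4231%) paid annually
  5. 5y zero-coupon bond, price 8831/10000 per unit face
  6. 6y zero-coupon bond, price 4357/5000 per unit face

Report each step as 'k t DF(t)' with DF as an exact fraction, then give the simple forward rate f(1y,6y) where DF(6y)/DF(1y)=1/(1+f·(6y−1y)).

step 1 [1y] swap r/1=51/2449: DF=(1 − 51/2449·(0))/(1+51/2449) = 2449/2500 ≈ 0.979600
step 2 [2y] bond c/1=3/200: DF=(1966617/2000000 − 3/200·(0.979600))/(1+3/200) = 9543/10000 ≈ 0.954300
step 3 [3y] zero: DF = P = 9169/10000 ≈ 0.916900
step 4 [4y] swap r/1=911/37597: DF=(1 − 911/37597·(0.979600+0.954300+0.916900))/(1+911/37597) = 9089/10000 ≈ 0.908900
step 5 [5y] zero: DF = P = 8831/10000 ≈ 0.883100
step 6 [6y] zero: DF = P = 4357/5000 ≈ 0.871400

1 1 2449/2500
2 2 9543/10000
3 3 9169/10000
4 4 9089/10000
5 5 8831/10000
6 6 4357/5000
f(1y,6y) = ((2449/2500)/(4357/5000) − 1)/(5) = 541/21785 ≈ 2.4834%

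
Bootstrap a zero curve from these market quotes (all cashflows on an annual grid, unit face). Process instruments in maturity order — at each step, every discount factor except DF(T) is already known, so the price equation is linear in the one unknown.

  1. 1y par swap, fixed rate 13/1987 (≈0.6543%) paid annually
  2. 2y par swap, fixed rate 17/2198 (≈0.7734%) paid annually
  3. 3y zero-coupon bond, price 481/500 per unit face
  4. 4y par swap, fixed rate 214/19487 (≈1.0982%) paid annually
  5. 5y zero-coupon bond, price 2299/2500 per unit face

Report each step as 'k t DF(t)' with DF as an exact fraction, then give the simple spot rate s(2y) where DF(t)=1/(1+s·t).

step 1 [1y] swap r/1=13/1987: DF=(1 − 13/1987·(0))/(1+13/1987) = 1987/2000 ≈ 0.993500
step 2 [2y] swap r/1=17/2198: DF=(1 − 17/2198·(0.993500))/(1+17/2198) = 9847/10000 ≈ 0.984700
step 3 [3y] zero: DF = P = 481/500 ≈ 0.962000
step 4 [4y] swap r/1=214/19487: DF=(1 − 214/19487·(0.993500+0.984700+0.962000))/(1+214/19487) = 2393/2500 ≈ 0.957200
step 5 [5y] zero: DF = P = 2299/2500 ≈ 0.919600

1 1 1987/2000
2 2 9847/10000
3 3 481/500
4 4 2393/2500
5 5 2299/2500
s(2y) = (1/(9847/10000) − 1)/(2) = 153/19694 ≈ 0.7769%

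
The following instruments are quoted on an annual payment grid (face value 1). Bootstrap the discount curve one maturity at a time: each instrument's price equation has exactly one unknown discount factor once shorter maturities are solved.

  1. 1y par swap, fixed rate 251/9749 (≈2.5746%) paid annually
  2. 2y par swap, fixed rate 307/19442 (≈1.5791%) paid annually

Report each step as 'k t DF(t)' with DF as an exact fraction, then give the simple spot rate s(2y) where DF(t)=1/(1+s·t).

step 1 [1y] swap r/1=251/9749: DF=(1 − 251/9749·(0))/(1+251/9749) = 9749/10000 ≈ 0.974900
step 2 [2y] swap r/1=307/19442: DF=(1 − 307/19442·(0.974900))/(1+307/19442) = 9693/10000 ≈ 0.969300

1 1 9749/10000
2 2 9693/10000
s(2y) = (1/(9693/10000) − 1)/(2) = 307/19386 ≈ 1.5836%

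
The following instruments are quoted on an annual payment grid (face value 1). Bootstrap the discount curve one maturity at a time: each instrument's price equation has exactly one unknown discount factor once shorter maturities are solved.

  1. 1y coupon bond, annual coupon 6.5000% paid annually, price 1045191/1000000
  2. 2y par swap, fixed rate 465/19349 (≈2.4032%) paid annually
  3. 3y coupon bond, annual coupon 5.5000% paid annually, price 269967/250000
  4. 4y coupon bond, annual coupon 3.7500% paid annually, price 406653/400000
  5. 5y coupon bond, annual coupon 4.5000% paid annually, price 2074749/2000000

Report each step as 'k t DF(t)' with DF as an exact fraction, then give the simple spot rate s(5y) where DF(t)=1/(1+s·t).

step 1 [1y] bond c/1=13/200: DF=(1045191/1000000 − 13/200·(0))/(1+13/200) = 4907/5000 ≈ 0.981400
step 2 [2y] swap r/1=465/19349: DF=(1 − 465/19349·(0.981400))/(1+465/19349) = 1907/2000 ≈ 0.953500
step 3 [3y] bond c/1=11/200: DF=(269967/250000 − 11/200·(0.981400+0.953500))/(1+11/200) = 9227/10000 ≈ 0.922700
step 4 [4y] bond c/1=3/80: DF=(406653/400000 − 3/80·(0.981400+0.953500+0.922700))/(1+3/80) = 4383/5000 ≈ 0.876600
step 5 [5y] bond c/1=9/200: DF=(2074749/2000000 − 9/200·(0.981400+0.953500+0.922700+0.876600))/(1+9/200) = 8319/10000 ≈ 0.831900

1 1 4907/5000
2 2 1907/2000
3 3 9227/10000
4 4 4383/5000
5 5 8319/10000
s(5y) = (1/(8319/10000) − 1)/(5) = 1681/41595 ≈ 4.0414%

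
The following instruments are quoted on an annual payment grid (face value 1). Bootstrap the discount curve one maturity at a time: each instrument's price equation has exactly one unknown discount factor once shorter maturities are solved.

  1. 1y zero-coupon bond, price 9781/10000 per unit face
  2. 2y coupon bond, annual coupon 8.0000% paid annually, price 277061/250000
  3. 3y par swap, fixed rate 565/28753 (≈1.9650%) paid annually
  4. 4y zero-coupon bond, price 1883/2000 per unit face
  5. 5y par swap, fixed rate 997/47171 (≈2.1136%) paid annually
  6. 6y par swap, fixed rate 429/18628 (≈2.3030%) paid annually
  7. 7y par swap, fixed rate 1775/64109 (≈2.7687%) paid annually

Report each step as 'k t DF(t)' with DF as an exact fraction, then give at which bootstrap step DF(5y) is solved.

step 1 [1y] zero: DF = P = 9781/10000 ≈ 0.978100
step 2 [2y] bond c/1=2/25: DF=(277061/250000 − 2/25·(0.978100))/(1+2/25) = 9537/10000 ≈ 0.953700
step 3 [3y] swap r/1=565/28753: DF=(1 − 565/28753·(0.978100+0.953700))/(1+565/28753) = 1887/2000 ≈ 0.943500
step 4 [4y] zero: DF = P = 1883/2000 ≈ 0.941500
step 5 [5y] swap r/1=997/47171: DF=(1 − 997/47171·(0.978100+0.953700+0.943500+0.941500))/(1+997/47171) = 9003/10000 ≈ 0.900300
step 6 [6y] swap r/1=429/18628: DF=(1 − 429/18628·(0.978100+0.953700+0.943500+0.941500+0.900300))/(1+429/18628) = 8713/10000 ≈ 0.871300
step 7 [7y] swap r/1=1775/64109: DF=(1 − 1775/64109·(0.978100+0.953700+0.943500+0.941500+0.900300+0.871300))/(1+1775/64109) = 329/400 ≈ 0.822500

1 1 9781/10000
2 2 9537/10000
3 3 1887/2000
4 4 1883/2000
5 5 9003/10000
6 6 8713/10000
7 7 329/400
DF(5y) is solved at step 5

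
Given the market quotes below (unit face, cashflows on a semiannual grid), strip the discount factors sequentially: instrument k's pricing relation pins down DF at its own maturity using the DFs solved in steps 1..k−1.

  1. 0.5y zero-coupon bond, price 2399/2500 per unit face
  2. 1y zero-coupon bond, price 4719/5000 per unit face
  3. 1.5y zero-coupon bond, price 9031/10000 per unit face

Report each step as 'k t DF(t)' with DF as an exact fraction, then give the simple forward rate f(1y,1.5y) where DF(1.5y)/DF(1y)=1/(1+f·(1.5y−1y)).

step 1 [0.5y] zero: DF = P = 2399/2500 ≈ 0.959600
step 2 [1y] zero: DF = P = 4719/5000 ≈ 0.943800
step 3 [1.5y] zero: DF = P = 9031/10000 ≈ 0.903100

1 1/2 2399/2500
2 1 4719/5000
3 3/2 9031/10000
f(1y,1.5y) = ((4719/5000)/(9031/10000) − 1)/(1/2) = 74/821 ≈ 9.0134%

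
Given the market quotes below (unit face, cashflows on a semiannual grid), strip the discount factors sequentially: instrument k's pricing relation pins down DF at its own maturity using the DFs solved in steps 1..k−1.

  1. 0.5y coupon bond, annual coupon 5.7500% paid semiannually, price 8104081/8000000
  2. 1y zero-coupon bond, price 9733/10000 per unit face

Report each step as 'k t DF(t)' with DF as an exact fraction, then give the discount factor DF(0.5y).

step 1 [0.5y] bond c/2=23/800: DF=(8104081/8000000 − 23/800·(0))/(1+23/800) = 9847/10000 ≈ 0.984700
step 2 [1y] zero: DF = P = 9733/10000 ≈ 0.973300

1 1/2 9847/10000
2 1 9733/10000
DF(0.5y) = 9847/10000 ≈ 0.984700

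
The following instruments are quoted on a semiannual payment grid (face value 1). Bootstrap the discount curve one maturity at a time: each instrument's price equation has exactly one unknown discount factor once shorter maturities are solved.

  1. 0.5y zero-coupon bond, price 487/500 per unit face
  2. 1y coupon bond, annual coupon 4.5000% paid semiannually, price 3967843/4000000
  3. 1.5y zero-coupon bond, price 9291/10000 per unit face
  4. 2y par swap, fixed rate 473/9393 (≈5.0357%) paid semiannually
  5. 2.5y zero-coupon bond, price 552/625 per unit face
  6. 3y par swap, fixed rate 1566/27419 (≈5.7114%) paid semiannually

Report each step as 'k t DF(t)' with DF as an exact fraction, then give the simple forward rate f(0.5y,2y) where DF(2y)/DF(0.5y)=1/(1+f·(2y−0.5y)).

1 1/2 487/500
2 1 9487/10000
3 3/2 9291/10000
4 2 4527/5000
5 5/2 552/625
6 3 4217/5000
f(0.5y,2y) = ((487/500)/(4527/5000) − 1)/(3/2) = 686/13581 ≈ 5.0512%

step 1 [0.5y] zero: DF = P = 487/500 ≈ 0.974000
step 2 [1y] bond c/2=9/400: DF=(3967843/4000000 − 9/400·(0.974000))/(1+9/400) = 9487/10000 ≈ 0.948700
step 3 [1.5y] zero: DF = P = 9291/10000 ≈ 0.929100
step 4 [2y] swap r/2=473/18786: DF=(1 − 473/18786·(0.974000+0.948700+0.929100))/(1+473/18786) = 4527/5000 ≈ 0.905400
step 5 [2.5y] zero: DF = P = 552/625 ≈ 0.883200
step 6 [3y] swap r/2=783/27419: DF=(1 − 783/27419·(0.974000+0.948700+0.929100+0.905400+0.883200))/(1+783/27419) = 4217/5000 ≈ 0.843400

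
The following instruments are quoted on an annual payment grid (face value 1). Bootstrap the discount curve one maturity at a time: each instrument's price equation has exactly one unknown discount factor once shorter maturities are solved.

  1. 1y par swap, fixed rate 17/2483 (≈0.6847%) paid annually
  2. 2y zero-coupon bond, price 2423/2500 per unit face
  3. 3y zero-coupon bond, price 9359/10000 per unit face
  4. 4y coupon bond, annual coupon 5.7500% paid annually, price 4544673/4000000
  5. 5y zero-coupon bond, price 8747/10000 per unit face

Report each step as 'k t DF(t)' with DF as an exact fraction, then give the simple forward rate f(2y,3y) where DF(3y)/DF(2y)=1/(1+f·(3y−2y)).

step 1 [1y] swap r/1=17/2483: DF=(1 − 17/2483·(0))/(1+17/2483) = 2483/2500 ≈ 0.993200
step 2 [2y] zero: DF = P = 2423/2500 ≈ 0.969200
step 3 [3y] zero: DF = P = 9359/10000 ≈ 0.935900
step 4 [4y] bond c/1=23/400: DF=(4544673/4000000 − 23/400·(0.993200+0.969200+0.935900))/(1+23/400) = 573/625 ≈ 0.916800
step 5 [5y] zero: DF = P = 8747/10000 ≈ 0.874700

1 1 2483/2500
2 2 2423/2500
3 3 9359/10000
4 4 573/625
5 5 8747/10000
f(2y,3y) = ((2423/2500)/(9359/10000) − 1)/(1) = 333/9359 ≈ 3.5581%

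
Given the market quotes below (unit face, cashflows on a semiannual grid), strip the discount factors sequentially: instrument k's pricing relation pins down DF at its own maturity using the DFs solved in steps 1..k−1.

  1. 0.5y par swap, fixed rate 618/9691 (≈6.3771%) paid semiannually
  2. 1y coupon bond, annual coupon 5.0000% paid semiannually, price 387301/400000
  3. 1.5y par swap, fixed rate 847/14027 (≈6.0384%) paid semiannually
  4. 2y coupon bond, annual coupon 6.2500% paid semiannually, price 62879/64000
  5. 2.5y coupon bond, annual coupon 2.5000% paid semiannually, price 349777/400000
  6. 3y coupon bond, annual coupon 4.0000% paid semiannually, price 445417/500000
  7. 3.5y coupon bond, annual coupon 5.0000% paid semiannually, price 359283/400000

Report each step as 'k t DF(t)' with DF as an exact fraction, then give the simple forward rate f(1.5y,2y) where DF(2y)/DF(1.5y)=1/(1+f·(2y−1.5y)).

step 1 [0.5y] swap r/2=309/9691: DF=(1 − 309/9691·(0))/(1+309/9691) = 9691/10000 ≈ 0.969100
step 2 [1y] bond c/2=1/40: DF=(387301/400000 − 1/40·(0.969100))/(1+1/40) = 921/1000 ≈ 0.921000
step 3 [1.5y] swap r/2=847/28054: DF=(1 − 847/28054·(0.969100+0.921000))/(1+847/28054) = 9153/10000 ≈ 0.915300
step 4 [2y] bond c/2=1/32: DF=(62879/64000 − 1/32·(0.969100+0.921000+0.915300))/(1+1/32) = 8677/10000 ≈ 0.867700
step 5 [2.5y] bond c/2=1/80: DF=(349777/400000 − 1/80·(0.969100+0.921000+0.915300+0.867700))/(1+1/80) = 8183/10000 ≈ 0.818300
step 6 [3y] bond c/2=1/50: DF=(445417/500000 − 1/50·(0.969100+0.921000+0.915300+0.867700+0.818300))/(1+1/50) = 7853/10000 ≈ 0.785300
step 7 [3.5y] bond c/2=1/40: DF=(359283/400000 − 1/40·(0.969100+0.921000+0.915300+0.867700+0.818300+0.785300))/(1+1/40) = 1869/2500 ≈ 0.747600

1 1/2 9691/10000
2 1 921/1000
3 3/2 9153/10000
4 2 8677/10000
5 5/2 8183/10000
6 3 7853/10000
7 7/2 1869/2500
f(1.5y,2y) = ((9153/10000)/(8677/10000) − 1)/(1/2) = 952/8677 ≈ 10.9715%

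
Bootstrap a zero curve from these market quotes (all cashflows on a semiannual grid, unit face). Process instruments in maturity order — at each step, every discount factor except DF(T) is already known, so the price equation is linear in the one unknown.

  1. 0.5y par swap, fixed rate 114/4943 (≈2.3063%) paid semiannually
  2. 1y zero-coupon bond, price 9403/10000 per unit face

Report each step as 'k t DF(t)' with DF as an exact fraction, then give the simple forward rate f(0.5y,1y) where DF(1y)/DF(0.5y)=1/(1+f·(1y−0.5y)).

1 1/2 4943/5000
2 1 9403/10000
f(0.5y,1y) = ((4943/5000)/(9403/10000) − 1)/(1/2) = 966/9403 ≈ 10.2733%

step 1 [0.5y] swap r/2=57/4943: DF=(1 − 57/4943·(0))/(1+57/4943) = 4943/5000 ≈ 0.988600
step 2 [1y] zero: DF = P = 9403/10000 ≈ 0.940300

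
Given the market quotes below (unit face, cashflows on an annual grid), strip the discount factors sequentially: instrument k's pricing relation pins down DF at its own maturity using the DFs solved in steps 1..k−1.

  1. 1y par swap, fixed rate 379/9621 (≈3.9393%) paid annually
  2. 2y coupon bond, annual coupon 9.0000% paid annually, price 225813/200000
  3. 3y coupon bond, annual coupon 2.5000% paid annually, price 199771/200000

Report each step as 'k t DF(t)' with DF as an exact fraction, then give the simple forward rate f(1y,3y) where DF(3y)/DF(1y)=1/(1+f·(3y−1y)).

1 1 9621/10000
2 2 2391/2500
3 3 9277/10000
f(1y,3y) = ((9621/10000)/(9277/10000) − 1)/(2) = 172/9277 ≈ 1.8540%

step 1 [1y] swap r/1=379/9621: DF=(1 − 379/9621·(0))/(1+379/9621) = 9621/10000 ≈ 0.962100
step 2 [2y] bond c/1=9/100: DF=(225813/200000 − 9/100·(0.962100))/(1+9/100) = 2391/2500 ≈ 0.956400
step 3 [3y] bond c/1=1/40: DF=(199771/200000 − 1/40·(0.962100+0.956400))/(1+1/40) = 9277/10000 ≈ 0.927700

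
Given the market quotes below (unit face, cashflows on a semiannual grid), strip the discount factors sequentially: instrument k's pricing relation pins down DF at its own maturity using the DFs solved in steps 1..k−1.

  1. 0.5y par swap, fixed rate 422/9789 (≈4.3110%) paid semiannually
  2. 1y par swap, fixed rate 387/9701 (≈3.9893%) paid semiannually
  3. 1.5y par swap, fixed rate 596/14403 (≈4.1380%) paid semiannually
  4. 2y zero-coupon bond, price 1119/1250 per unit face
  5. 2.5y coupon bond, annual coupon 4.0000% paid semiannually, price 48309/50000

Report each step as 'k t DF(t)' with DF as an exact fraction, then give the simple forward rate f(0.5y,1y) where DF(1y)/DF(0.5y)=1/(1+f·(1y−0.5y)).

step 1 [0.5y] swap r/2=211/9789: DF=(1 − 211/9789·(0))/(1+211/9789) = 9789/10000 ≈ 0.978900
step 2 [1y] swap r/2=387/19402: DF=(1 − 387/19402·(0.978900))/(1+387/19402) = 9613/10000 ≈ 0.961300
step 3 [1.5y] swap r/2=298/14403: DF=(1 − 298/14403·(0.978900+0.961300))/(1+298/14403) = 2351/2500 ≈ 0.940400
step 4 [2y] zero: DF = P = 1119/1250 ≈ 0.895200
step 5 [2.5y] bond c/2=1/50: DF=(48309/50000 − 1/50·(0.978900+0.961300+0.940400+0.895200))/(1+1/50) = 2183/2500 ≈ 0.873200

1 1/2 9789/10000
2 1 9613/10000
3 3/2 2351/2500
4 2 1119/1250
5 5/2 2183/2500
f(0.5y,1y) = ((9789/10000)/(9613/10000) − 1)/(1/2) = 352/9613 ≈ 3.6617%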